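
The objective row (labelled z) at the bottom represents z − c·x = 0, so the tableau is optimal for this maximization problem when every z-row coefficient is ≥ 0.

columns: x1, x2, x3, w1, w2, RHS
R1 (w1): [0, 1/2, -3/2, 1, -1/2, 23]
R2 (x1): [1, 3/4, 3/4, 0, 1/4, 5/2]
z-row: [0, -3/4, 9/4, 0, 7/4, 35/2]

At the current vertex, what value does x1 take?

x1 is basic (row 2); its value is the RHS of that row, 5/2.

5/2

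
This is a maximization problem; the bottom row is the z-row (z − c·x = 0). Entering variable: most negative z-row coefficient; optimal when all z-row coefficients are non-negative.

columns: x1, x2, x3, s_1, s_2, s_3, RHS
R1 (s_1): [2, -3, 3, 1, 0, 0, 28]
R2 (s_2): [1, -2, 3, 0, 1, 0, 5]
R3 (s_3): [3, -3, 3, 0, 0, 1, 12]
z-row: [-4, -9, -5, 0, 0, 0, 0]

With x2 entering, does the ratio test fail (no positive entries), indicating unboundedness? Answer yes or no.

yes

Every constraint-row entry in column x2 is ≤ 0, so increasing x2 is unbounded.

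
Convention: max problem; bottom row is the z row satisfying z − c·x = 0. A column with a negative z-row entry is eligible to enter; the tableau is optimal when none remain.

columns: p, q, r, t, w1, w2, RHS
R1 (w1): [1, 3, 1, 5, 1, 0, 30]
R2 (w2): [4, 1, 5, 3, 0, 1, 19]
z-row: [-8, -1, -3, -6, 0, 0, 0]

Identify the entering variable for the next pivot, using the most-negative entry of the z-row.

Negative z-row entries: p: -8, q: -1, r: -3, t: -6.
The most negative is -8 in column p, so p enters.

p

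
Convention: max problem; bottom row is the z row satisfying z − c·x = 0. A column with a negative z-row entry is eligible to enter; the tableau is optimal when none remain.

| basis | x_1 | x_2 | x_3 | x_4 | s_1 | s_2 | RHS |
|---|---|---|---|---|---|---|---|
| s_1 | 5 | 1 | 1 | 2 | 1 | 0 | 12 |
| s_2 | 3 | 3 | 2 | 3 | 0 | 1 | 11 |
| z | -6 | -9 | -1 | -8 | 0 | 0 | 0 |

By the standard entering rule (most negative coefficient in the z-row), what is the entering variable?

Negative z-row entries: x_1: -6, x_2: -9, x_3: -1, x_4: -8.
The most negative is -9 in column x_2, so x_2 enters.

x_2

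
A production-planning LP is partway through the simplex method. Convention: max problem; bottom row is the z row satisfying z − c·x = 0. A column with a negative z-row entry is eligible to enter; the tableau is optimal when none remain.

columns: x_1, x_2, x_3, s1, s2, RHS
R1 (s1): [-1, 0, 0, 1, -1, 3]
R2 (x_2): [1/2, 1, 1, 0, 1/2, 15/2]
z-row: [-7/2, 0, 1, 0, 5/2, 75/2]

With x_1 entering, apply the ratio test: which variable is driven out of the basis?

x_2

Column x_1 entries and ratios — s1: -1 ≤ 0, skip; x_2: (15/2)/(1/2) = 15.
Smallest ratio is 15 in the row of x_2, so x_2 leaves.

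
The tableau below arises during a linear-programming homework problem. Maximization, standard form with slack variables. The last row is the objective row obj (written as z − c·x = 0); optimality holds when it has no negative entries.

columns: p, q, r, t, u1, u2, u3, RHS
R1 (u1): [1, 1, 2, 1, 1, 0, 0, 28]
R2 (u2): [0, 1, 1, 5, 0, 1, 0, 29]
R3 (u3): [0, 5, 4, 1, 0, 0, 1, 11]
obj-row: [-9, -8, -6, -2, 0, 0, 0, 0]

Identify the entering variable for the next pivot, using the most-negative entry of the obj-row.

Negative obj-row entries: p: -9, q: -8, r: -6, t: -2.
The most negative is -9 in column p, so p enters.

p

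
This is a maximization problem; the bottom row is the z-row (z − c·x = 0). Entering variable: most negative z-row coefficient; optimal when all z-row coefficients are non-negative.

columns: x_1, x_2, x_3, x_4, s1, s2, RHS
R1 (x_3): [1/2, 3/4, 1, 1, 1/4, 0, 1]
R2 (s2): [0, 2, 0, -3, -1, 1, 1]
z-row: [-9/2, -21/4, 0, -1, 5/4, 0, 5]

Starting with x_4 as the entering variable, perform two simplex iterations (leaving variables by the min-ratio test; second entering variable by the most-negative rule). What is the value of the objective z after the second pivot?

Ratio test on column x_4 — row 1: 1/1 = 1; row 2: entry -3 ≤ 0. Minimum is 1 at row 1 (x_3 leaves); pivot element 1.
Pivot on row 1; the z-row RHS becomes 5 − (-1)·1 = 6.
Next entering variable (most negative z-row entry -9/2): x_2.
Ratio test on column x_2 — row 1: 1/(3/4) = 4/3; row 2: 4/(17/4) = 16/17. Minimum is 16/17 at row 2 (s2 leaves); pivot element 17/4.
After the second pivot the z-row RHS is 6 − (-9/2)·(16/17) = 174/17.

174/17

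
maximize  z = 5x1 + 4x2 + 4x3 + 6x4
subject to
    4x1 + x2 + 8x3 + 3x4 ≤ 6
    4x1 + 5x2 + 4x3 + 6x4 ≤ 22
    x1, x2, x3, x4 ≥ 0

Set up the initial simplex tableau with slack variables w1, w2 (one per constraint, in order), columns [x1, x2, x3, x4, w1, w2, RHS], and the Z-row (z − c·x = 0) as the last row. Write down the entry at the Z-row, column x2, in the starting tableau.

The Z-row carries the negated objective coefficients: the x2 entry is -4.

-4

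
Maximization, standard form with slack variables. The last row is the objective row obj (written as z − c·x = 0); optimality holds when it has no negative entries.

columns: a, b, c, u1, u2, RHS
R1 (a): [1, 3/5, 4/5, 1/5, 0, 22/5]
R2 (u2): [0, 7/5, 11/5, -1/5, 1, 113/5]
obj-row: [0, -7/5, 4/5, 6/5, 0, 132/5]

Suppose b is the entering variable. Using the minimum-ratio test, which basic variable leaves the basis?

Column b entries and ratios — a: (22/5)/(3/5) = 22/3; u2: (113/5)/(7/5) = 113/7.
Smallest ratio is 22/3 in the row of a, so a leaves.

a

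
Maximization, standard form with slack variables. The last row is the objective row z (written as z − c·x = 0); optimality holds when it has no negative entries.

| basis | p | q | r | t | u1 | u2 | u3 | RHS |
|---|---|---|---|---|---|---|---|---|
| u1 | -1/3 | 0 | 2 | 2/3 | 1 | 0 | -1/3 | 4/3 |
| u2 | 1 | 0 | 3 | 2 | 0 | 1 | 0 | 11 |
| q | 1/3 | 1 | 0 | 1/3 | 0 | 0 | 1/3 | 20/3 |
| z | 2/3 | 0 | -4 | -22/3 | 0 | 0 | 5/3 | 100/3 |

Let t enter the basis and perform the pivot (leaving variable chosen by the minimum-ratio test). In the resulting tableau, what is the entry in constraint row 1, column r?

Ratio test on column t — row 1: (4/3)/(2/3) = 2; row 2: 11/2 = 11/2; row 3: (20/3)/(1/3) = 20. Minimum is 2 at row 1 (u1 leaves); pivot element 2/3.
Divide row 1 by 2/3; eliminate column t from the other rows.
In the new row 1, the r entry is the old entry divided by the pivot: 2/(2/3) = 3.

3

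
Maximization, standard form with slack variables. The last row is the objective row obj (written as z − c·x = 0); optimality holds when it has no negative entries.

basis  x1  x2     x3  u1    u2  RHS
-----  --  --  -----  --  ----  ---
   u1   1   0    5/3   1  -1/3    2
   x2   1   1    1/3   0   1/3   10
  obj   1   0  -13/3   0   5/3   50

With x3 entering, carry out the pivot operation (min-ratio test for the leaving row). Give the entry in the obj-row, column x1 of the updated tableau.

Ratio test on column x3 — row 1: 2/(5/3) = 6/5; row 2: 10/(1/3) = 30. Minimum is 6/5 at row 1 (u1 leaves); pivot element 5/3.
Divide row 1 by 5/3; eliminate column x3 from the other rows.
obj-row update in column x1: 1 − (-13/3)·(3/5) = 18/5.

18/5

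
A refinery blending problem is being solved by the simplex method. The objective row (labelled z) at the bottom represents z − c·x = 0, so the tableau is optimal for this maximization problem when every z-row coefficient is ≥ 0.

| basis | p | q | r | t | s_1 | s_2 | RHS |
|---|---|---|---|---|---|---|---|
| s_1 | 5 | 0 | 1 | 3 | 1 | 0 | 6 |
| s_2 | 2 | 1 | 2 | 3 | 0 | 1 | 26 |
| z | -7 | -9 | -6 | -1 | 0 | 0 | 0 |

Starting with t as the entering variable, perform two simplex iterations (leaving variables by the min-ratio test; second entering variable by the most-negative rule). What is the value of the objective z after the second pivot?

Ratio test on column t — row 1: 6/3 = 2; row 2: 26/3 = 26/3. Minimum is 2 at row 1 (s_1 leaves); pivot element 3.
Pivot on row 1; the z-row RHS becomes 0 − (-1)·2 = 2.
Next entering variable (most negative z-row entry -9): q.
Ratio test on column q — row 1: entry 0 ≤ 0; row 2: 20/1 = 20. Minimum is 20 at row 2 (s_2 leaves); pivot element 1.
After the second pivot the z-row RHS is 2 − (-9)·20 = 182.

182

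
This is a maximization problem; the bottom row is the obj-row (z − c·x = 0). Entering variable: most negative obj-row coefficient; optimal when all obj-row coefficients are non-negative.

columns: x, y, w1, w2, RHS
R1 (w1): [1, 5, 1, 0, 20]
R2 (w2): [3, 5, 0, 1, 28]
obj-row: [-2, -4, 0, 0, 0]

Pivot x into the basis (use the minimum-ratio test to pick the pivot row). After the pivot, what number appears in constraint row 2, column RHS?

28/3

Ratio test on column x — row 1: 20/1 = 20; row 2: 28/3 = 28/3. Minimum is 28/3 at row 2 (w2 leaves); pivot element 3.
Divide row 2 by 3; eliminate column x from the other rows.
In the new row 2, the RHS entry is the old entry divided by the pivot: 28/3 = 28/3.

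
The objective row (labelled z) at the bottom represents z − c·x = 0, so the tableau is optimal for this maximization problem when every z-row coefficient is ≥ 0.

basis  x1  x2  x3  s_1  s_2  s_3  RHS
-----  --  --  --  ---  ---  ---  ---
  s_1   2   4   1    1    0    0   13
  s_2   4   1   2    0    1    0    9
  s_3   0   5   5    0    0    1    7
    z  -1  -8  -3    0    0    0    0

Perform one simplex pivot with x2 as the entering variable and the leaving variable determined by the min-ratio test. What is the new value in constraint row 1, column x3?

-3

Ratio test on column x2 — row 1: 13/4 = 13/4; row 2: 9/1 = 9; row 3: 7/5 = 7/5. Minimum is 7/5 at row 3 (s_3 leaves); pivot element 5.
Divide row 3 by 5; eliminate column x2 from the other rows.
Row 1 update in column x3: 1 − 4·1 = -3.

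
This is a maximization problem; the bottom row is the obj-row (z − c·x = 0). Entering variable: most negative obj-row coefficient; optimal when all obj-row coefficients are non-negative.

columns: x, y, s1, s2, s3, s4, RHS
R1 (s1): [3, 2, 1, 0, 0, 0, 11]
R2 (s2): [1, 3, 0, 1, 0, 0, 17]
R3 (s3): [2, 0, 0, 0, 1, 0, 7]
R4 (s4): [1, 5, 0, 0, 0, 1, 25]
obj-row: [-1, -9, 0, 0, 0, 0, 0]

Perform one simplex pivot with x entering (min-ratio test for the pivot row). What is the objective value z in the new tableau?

Ratio test on column x — row 1: 11/3 = 11/3; row 2: 17/1 = 17; row 3: 7/2 = 7/2; row 4: 25/1 = 25. Minimum is 7/2 at row 3 (s3 leaves); pivot element 2.
Pivot on row 3; the obj-row RHS becomes 0 − (-1)·(7/2) = 7/2.

7/2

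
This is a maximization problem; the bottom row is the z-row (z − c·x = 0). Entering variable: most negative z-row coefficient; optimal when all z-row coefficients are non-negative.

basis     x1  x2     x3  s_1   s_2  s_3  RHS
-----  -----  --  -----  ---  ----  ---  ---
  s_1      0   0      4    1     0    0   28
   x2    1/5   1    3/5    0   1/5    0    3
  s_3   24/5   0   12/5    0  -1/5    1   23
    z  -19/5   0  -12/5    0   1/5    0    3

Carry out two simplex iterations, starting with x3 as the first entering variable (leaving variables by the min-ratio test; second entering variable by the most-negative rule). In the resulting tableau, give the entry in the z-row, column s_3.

3/4

Ratio test on column x3 — row 1: 28/4 = 7; row 2: 3/(3/5) = 5; row 3: 23/(12/5) = 115/12. Minimum is 5 at row 2 (x2 leaves); pivot element 3/5.
Divide row 2 by 3/5; eliminate column x3 from the other rows.
Second iteration: most negative z-row entry is -3 in column x1, so x1 enters.
Ratio test on column x1 — row 1: entry -4/3 ≤ 0; row 2: 5/(1/3) = 15; row 3: 11/4 = 11/4. Minimum is 11/4 at row 3 (s_3 leaves); pivot element 4.
Divide row 3 by 4; eliminate column x1 from the other rows.
After both pivots, the entry at the z-row, column s_3 is 3/4.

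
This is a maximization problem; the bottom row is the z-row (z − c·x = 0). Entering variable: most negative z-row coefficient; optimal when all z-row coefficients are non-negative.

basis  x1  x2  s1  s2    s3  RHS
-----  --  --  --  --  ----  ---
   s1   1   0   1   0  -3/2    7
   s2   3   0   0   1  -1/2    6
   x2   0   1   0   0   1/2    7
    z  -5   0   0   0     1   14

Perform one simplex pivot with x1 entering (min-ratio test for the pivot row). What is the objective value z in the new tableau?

Ratio test on column x1 — row 1: 7/1 = 7; row 2: 6/3 = 2; row 3: entry 0 ≤ 0. Minimum is 2 at row 2 (s2 leaves); pivot element 3.
Pivot on row 2; the z-row RHS becomes 14 − (-5)·2 = 24.

24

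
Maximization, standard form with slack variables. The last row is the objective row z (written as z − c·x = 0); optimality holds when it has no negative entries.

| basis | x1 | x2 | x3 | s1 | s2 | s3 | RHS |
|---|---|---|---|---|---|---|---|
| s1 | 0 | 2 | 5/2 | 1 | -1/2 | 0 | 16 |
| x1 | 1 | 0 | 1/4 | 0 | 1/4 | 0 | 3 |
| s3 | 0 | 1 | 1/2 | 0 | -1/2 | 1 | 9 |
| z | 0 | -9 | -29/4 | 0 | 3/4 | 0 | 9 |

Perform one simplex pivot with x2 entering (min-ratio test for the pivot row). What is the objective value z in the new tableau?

81

Ratio test on column x2 — row 1: 16/2 = 8; row 2: entry 0 ≤ 0; row 3: 9/1 = 9. Minimum is 8 at row 1 (s1 leaves); pivot element 2.
Pivot on row 1; the z-row RHS becomes 9 − (-9)·8 = 81.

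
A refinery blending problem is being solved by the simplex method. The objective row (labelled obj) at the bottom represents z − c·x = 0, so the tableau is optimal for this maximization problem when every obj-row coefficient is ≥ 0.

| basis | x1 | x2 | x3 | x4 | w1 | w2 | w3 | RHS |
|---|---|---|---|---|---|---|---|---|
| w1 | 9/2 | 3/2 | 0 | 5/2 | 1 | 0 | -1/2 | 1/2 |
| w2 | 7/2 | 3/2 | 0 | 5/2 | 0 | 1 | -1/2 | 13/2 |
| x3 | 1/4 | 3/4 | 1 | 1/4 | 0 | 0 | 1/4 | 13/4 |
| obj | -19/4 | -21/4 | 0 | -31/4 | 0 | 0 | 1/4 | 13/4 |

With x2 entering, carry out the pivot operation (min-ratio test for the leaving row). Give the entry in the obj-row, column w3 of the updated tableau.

Ratio test on column x2 — row 1: (1/2)/(3/2) = 1/3; row 2: (13/2)/(3/2) = 13/3; row 3: (13/4)/(3/4) = 13/3. Minimum is 1/3 at row 1 (w1 leaves); pivot element 3/2.
Divide row 1 by 3/2; eliminate column x2 from the other rows.
obj-row update in column w3: 1/4 − (-21/4)·(-1/3) = -3/2.

-3/2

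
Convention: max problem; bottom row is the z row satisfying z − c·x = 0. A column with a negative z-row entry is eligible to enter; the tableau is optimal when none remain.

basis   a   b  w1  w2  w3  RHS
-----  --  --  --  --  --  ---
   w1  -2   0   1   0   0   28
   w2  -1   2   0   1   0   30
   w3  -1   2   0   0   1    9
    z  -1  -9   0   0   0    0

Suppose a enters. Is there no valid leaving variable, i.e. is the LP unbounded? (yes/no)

Every constraint-row entry in column a is ≤ 0, so increasing a is unbounded.

yes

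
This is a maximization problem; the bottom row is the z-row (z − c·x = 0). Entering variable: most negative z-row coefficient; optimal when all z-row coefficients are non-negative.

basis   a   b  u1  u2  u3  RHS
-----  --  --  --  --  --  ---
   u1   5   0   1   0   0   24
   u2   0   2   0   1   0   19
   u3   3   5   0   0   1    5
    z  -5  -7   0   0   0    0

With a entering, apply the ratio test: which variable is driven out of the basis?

u3

Column a entries and ratios — u1: 24/5 = 24/5; u2: 0 ≤ 0, skip; u3: 5/3 = 5/3.
Smallest ratio is 5/3 in the row of u3, so u3 leaves.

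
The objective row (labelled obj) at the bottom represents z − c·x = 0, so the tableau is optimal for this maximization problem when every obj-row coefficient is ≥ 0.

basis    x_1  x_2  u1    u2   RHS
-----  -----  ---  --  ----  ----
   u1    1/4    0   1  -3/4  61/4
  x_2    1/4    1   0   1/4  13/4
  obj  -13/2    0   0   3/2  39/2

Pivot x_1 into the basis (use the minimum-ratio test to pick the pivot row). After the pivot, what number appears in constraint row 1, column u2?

Ratio test on column x_1 — row 1: (61/4)/(1/4) = 61; row 2: (13/4)/(1/4) = 13. Minimum is 13 at row 2 (x_2 leaves); pivot element 1/4.
Divide row 2 by 1/4; eliminate column x_1 from the other rows.
Row 1 update in column u2: -3/4 − (1/4)·1 = -1.

-1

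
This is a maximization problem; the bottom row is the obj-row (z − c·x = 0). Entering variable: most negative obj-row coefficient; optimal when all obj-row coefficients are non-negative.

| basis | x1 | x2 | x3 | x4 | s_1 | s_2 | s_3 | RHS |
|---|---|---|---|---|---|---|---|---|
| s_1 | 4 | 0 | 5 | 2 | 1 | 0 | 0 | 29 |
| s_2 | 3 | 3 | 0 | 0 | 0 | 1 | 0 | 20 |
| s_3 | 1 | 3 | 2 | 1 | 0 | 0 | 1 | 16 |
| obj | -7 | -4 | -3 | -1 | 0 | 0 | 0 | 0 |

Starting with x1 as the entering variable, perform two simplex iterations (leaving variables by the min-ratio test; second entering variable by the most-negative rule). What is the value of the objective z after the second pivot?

Ratio test on column x1 — row 1: 29/4 = 29/4; row 2: 20/3 = 20/3; row 3: 16/1 = 16. Minimum is 20/3 at row 2 (s_2 leaves); pivot element 3.
Pivot on row 2; the obj-row RHS becomes 0 − (-7)·(20/3) = 140/3.
Next entering variable (most negative obj-row entry -3): x3.
Ratio test on column x3 — row 1: (7/3)/5 = 7/15; row 2: entry 0 ≤ 0; row 3: (28/3)/2 = 14/3. Minimum is 7/15 at row 1 (s_1 leaves); pivot element 5.
After the second pivot the obj-row RHS is 140/3 − (-3)·(7/15) = 721/15.

721/15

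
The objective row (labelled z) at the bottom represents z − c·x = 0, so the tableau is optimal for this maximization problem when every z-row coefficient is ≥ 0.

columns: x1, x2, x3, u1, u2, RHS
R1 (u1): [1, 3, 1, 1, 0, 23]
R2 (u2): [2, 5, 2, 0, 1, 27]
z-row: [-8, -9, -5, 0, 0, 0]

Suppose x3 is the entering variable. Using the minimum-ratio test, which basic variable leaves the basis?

Column x3 entries and ratios — u1: 23/1 = 23; u2: 27/2 = 27/2.
Smallest ratio is 27/2 in the row of u2, so u2 leaves.

u2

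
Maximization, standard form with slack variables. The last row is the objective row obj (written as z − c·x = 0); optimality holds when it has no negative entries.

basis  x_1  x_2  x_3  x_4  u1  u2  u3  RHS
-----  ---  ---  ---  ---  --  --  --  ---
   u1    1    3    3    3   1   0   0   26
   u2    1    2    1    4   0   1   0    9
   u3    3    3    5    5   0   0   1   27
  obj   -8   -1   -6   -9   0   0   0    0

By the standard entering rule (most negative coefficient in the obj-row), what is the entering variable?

Negative obj-row entries: x_1: -8, x_2: -1, x_3: -6, x_4: -9.
The most negative is -9 in column x_4, so x_4 enters.

x_4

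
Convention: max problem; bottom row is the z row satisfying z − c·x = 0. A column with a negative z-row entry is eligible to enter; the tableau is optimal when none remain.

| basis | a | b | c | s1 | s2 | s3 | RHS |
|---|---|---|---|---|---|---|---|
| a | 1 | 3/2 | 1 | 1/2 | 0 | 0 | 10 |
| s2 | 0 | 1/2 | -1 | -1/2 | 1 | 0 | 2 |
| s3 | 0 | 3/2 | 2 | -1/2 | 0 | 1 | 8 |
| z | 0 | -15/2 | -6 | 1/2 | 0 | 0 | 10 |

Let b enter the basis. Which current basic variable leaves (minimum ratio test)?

s2

Column b entries and ratios — a: 10/(3/2) = 20/3; s2: 2/(1/2) = 4; s3: 8/(3/2) = 16/3.
Smallest ratio is 4 in the row of s2, so s2 leaves.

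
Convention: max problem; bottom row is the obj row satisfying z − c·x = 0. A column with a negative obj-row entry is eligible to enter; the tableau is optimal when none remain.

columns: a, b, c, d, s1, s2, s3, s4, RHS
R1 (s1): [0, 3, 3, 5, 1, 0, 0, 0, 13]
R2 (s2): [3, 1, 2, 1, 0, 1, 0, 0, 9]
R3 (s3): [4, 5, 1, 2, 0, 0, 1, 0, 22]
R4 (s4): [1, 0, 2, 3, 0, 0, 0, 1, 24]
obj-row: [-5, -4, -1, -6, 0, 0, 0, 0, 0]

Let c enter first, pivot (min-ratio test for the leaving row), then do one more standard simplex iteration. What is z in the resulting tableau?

44/9

Ratio test on column c — row 1: 13/3 = 13/3; row 2: 9/2 = 9/2; row 3: 22/1 = 22; row 4: 24/2 = 12. Minimum is 13/3 at row 1 (s1 leaves); pivot element 3.
Pivot on row 1; the obj-row RHS becomes 0 − (-1)·(13/3) = 13/3.
Next entering variable (most negative obj-row entry -5): a.
Ratio test on column a — row 1: entry 0 ≤ 0; row 2: (1/3)/3 = 1/9; row 3: (53/3)/4 = 53/12; row 4: (46/3)/1 = 46/3. Minimum is 1/9 at row 2 (s2 leaves); pivot element 3.
After the second pivot the obj-row RHS is 13/3 − (-5)·(1/9) = 44/9.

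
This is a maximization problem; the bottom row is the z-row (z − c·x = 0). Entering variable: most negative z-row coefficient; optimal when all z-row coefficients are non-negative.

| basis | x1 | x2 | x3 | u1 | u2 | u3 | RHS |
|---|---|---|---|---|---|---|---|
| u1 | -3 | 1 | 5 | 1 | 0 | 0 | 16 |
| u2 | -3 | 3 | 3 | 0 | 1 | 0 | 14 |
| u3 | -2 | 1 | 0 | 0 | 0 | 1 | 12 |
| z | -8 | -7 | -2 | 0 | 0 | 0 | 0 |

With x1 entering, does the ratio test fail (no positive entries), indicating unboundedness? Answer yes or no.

yes

Every constraint-row entry in column x1 is ≤ 0, so increasing x1 is unbounded.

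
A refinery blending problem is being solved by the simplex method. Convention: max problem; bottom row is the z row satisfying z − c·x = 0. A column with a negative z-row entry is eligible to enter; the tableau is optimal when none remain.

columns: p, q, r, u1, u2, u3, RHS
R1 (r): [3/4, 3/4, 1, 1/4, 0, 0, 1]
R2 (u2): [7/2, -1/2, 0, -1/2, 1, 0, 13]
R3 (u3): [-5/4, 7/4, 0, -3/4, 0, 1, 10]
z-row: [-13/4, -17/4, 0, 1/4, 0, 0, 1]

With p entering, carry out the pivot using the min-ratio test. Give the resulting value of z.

16/3

Ratio test on column p — row 1: 1/(3/4) = 4/3; row 2: 13/(7/2) = 26/7; row 3: entry -5/4 ≤ 0. Minimum is 4/3 at row 1 (r leaves); pivot element 3/4.
Pivot on row 1; the z-row RHS becomes 1 − (-13/4)·(4/3) = 16/3.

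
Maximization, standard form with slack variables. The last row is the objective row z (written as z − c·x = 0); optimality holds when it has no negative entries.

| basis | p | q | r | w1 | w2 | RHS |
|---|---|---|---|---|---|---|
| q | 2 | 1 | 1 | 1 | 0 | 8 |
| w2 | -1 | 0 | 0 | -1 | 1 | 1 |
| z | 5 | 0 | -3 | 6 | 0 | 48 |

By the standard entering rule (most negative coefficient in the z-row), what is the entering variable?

Negative z-row entries: r: -3.
The most negative is -3 in column r, so r enters.

r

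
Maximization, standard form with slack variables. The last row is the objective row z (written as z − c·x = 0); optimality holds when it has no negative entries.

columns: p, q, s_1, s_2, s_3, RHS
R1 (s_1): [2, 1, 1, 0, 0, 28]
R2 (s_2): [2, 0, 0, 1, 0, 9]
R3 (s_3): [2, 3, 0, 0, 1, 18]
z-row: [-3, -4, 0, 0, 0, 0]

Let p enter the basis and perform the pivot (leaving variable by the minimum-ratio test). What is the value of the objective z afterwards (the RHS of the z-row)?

27/2

Ratio test on column p — row 1: 28/2 = 14; row 2: 9/2 = 9/2; row 3: 18/2 = 9. Minimum is 9/2 at row 2 (s_2 leaves); pivot element 2.
Pivot on row 2; the z-row RHS becomes 0 − (-3)·(9/2) = 27/2.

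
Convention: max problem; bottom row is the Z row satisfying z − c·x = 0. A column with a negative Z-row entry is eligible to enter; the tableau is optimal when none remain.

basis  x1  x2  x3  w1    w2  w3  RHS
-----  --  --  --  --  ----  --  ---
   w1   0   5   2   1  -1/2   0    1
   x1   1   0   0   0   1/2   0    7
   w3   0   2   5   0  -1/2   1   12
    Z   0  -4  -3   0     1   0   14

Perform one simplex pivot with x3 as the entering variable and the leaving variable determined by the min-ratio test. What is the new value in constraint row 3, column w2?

3/4

Ratio test on column x3 — row 1: 1/2 = 1/2; row 2: entry 0 ≤ 0; row 3: 12/5 = 12/5. Minimum is 1/2 at row 1 (w1 leaves); pivot element 2.
Divide row 1 by 2; eliminate column x3 from the other rows.
Row 3 update in column w2: -1/2 − 5·(-1/4) = 3/4.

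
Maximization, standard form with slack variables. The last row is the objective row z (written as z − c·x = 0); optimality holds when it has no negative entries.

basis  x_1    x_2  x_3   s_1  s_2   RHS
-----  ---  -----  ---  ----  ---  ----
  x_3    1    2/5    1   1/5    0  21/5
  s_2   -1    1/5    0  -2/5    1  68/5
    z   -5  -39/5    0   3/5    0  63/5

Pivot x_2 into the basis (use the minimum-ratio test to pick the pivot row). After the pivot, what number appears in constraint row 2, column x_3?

-1/2

Ratio test on column x_2 — row 1: (21/5)/(2/5) = 21/2; row 2: (68/5)/(1/5) = 68. Minimum is 21/2 at row 1 (x_3 leaves); pivot element 2/5.
Divide row 1 by 2/5; eliminate column x_2 from the other rows.
Row 2 update in column x_3: 0 − (1/5)·(5/2) = -1/2.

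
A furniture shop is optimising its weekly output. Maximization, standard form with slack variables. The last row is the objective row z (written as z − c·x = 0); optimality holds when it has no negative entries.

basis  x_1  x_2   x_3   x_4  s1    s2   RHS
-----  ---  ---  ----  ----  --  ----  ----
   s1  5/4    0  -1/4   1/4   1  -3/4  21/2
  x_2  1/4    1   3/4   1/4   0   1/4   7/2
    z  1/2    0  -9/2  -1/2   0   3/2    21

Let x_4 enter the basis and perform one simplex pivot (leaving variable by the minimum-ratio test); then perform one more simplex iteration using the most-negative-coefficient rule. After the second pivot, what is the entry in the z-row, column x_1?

2

Ratio test on column x_4 — row 1: (21/2)/(1/4) = 42; row 2: (7/2)/(1/4) = 14. Minimum is 14 at row 2 (x_2 leaves); pivot element 1/4.
Divide row 2 by 1/4; eliminate column x_4 from the other rows.
Second iteration: most negative z-row entry is -3 in column x_3, so x_3 enters.
Ratio test on column x_3 — row 1: entry -1 ≤ 0; row 2: 14/3 = 14/3. Minimum is 14/3 at row 2 (x_4 leaves); pivot element 3.
Divide row 2 by 3; eliminate column x_3 from the other rows.
After both pivots, the entry at the z-row, column x_1 is 2.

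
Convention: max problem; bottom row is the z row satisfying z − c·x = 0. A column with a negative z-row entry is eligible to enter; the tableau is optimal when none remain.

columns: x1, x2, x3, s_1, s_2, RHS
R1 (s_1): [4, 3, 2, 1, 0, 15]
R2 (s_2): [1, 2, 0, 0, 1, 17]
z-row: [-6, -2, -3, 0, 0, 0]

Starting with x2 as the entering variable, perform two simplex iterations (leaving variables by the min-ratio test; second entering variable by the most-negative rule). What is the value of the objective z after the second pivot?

Ratio test on column x2 — row 1: 15/3 = 5; row 2: 17/2 = 17/2. Minimum is 5 at row 1 (s_1 leaves); pivot element 3.
Pivot on row 1; the z-row RHS becomes 0 − (-2)·5 = 10.
Next entering variable (most negative z-row entry -10/3): x1.
Ratio test on column x1 — row 1: 5/(4/3) = 15/4; row 2: entry -5/3 ≤ 0. Minimum is 15/4 at row 1 (x2 leaves); pivot element 4/3.
After the second pivot the z-row RHS is 10 − (-10/3)·(15/4) = 45/2.

45/2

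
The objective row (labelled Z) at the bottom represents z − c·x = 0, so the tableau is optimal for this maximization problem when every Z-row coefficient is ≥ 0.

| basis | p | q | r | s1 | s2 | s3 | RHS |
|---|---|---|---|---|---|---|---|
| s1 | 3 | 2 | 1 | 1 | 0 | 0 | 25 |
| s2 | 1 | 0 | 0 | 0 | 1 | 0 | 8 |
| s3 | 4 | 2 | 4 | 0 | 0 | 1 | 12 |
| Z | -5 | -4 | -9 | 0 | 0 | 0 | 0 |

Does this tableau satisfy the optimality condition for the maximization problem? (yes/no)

The Z-row has a negative entry -9 in column r, so it is not optimal.

no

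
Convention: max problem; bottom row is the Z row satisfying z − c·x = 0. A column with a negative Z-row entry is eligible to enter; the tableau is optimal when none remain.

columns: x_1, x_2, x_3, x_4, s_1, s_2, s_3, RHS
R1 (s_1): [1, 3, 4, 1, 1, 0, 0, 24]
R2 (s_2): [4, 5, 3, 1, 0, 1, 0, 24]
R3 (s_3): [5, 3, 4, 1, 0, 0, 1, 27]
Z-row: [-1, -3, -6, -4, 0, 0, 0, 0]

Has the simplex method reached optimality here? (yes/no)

no

The Z-row has a negative entry -6 in column x_3, so it is not optimal.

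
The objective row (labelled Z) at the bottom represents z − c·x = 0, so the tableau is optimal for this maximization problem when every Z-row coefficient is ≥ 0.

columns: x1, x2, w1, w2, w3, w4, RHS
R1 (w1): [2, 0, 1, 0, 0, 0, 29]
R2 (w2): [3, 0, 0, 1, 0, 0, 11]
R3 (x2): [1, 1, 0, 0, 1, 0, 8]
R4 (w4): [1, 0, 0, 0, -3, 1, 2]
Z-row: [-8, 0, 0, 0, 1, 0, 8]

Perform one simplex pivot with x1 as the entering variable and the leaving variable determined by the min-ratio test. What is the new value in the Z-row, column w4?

Ratio test on column x1 — row 1: 29/2 = 29/2; row 2: 11/3 = 11/3; row 3: 8/1 = 8; row 4: 2/1 = 2. Minimum is 2 at row 4 (w4 leaves); pivot element 1.
Divide row 4 by 1; eliminate column x1 from the other rows.
Z-row update in column w4: 0 − (-8)·1 = 8.

8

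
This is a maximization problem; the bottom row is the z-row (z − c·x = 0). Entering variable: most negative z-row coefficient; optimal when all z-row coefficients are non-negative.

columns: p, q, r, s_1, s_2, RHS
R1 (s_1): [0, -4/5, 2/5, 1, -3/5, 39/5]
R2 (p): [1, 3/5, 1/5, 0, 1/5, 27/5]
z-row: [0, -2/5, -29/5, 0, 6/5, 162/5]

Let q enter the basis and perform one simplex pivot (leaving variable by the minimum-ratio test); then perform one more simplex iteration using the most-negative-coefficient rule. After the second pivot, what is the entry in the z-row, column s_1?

17/2

Ratio test on column q — row 1: entry -4/5 ≤ 0; row 2: (27/5)/(3/5) = 9. Minimum is 9 at row 2 (p leaves); pivot element 3/5.
Divide row 2 by 3/5; eliminate column q from the other rows.
Second iteration: most negative z-row entry is -17/3 in column r, so r enters.
Ratio test on column r — row 1: 15/(2/3) = 45/2; row 2: 9/(1/3) = 27. Minimum is 45/2 at row 1 (s_1 leaves); pivot element 2/3.
Divide row 1 by 2/3; eliminate column r from the other rows.
After both pivots, the entry at the z-row, column s_1 is 17/2.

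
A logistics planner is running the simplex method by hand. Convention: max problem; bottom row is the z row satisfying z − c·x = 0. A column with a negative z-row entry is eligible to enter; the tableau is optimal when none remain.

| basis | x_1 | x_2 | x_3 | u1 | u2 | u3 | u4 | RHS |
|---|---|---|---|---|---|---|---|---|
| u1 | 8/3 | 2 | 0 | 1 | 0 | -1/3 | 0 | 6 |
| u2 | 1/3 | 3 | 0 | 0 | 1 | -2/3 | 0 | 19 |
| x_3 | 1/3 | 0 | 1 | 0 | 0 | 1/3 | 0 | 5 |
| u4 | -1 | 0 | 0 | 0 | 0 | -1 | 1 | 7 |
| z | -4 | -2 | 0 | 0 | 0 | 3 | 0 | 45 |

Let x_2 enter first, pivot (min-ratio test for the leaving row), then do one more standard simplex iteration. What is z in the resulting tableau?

54

Ratio test on column x_2 — row 1: 6/2 = 3; row 2: 19/3 = 19/3; row 3: entry 0 ≤ 0; row 4: entry 0 ≤ 0. Minimum is 3 at row 1 (u1 leaves); pivot element 2.
Pivot on row 1; the z-row RHS becomes 45 − (-2)·3 = 51.
Next entering variable (most negative z-row entry -4/3): x_1.
Ratio test on column x_1 — row 1: 3/(4/3) = 9/4; row 2: entry -11/3 ≤ 0; row 3: 5/(1/3) = 15; row 4: entry -1 ≤ 0. Minimum is 9/4 at row 1 (x_2 leaves); pivot element 4/3.
After the second pivot the z-row RHS is 51 − (-4/3)·(9/4) = 54.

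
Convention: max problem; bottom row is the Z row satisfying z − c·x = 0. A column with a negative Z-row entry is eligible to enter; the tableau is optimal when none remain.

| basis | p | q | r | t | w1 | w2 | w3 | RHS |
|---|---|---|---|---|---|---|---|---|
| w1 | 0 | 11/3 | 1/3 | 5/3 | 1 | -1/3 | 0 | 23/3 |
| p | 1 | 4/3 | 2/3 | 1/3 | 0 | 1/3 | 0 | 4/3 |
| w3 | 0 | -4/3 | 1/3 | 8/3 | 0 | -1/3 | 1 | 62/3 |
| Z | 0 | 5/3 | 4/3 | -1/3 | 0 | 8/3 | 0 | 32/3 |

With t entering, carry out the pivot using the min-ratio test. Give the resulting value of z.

Ratio test on column t — row 1: (23/3)/(5/3) = 23/5; row 2: (4/3)/(1/3) = 4; row 3: (62/3)/(8/3) = 31/4. Minimum is 4 at row 2 (p leaves); pivot element 1/3.
Pivot on row 2; the Z-row RHS becomes 32/3 − (-1/3)·4 = 12.

12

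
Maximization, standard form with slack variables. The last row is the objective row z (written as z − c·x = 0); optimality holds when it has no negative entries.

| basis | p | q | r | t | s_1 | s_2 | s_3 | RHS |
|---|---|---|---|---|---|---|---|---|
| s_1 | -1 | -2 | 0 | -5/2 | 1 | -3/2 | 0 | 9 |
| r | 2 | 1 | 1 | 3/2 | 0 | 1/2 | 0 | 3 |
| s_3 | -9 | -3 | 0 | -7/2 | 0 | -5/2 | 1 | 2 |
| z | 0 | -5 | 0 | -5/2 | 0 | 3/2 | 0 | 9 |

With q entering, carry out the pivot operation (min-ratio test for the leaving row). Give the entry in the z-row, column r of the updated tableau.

Ratio test on column q — row 1: entry -2 ≤ 0; row 2: 3/1 = 3; row 3: entry -3 ≤ 0. Minimum is 3 at row 2 (r leaves); pivot element 1.
Divide row 2 by 1; eliminate column q from the other rows.
z-row update in column r: 0 − (-5)·1 = 5.

5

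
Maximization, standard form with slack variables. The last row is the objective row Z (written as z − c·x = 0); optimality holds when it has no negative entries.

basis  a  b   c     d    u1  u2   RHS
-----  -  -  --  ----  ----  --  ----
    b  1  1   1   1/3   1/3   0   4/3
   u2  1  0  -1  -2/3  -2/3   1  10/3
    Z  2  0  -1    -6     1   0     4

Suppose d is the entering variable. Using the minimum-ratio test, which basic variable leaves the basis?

Column d entries and ratios — b: (4/3)/(1/3) = 4; u2: -2/3 ≤ 0, skip.
Smallest ratio is 4 in the row of b, so b leaves.

b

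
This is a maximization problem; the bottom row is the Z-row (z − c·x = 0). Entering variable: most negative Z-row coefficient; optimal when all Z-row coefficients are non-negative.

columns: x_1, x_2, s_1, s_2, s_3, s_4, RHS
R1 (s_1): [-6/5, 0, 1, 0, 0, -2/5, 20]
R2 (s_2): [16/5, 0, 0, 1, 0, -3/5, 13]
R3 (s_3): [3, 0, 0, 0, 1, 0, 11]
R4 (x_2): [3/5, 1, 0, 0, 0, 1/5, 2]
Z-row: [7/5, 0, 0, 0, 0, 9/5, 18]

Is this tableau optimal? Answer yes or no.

Every Z-row coefficient is ≥ 0, so the tableau is optimal.

yes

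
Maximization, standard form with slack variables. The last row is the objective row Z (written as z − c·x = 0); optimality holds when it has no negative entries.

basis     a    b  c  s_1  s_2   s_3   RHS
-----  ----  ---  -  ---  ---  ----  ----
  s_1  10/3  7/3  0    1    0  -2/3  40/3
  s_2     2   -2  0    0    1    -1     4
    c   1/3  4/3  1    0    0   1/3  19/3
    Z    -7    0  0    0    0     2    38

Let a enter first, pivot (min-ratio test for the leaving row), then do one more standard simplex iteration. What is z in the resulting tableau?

Ratio test on column a — row 1: (40/3)/(10/3) = 4; row 2: 4/2 = 2; row 3: (19/3)/(1/3) = 19. Minimum is 2 at row 2 (s_2 leaves); pivot element 2.
Pivot on row 2; the Z-row RHS becomes 38 − (-7)·2 = 52.
Next entering variable (most negative Z-row entry -7): b.
Ratio test on column b — row 1: (20/3)/(17/3) = 20/17; row 2: entry -1 ≤ 0; row 3: (17/3)/(5/3) = 17/5. Minimum is 20/17 at row 1 (s_1 leaves); pivot element 17/3.
After the second pivot the Z-row RHS is 52 − (-7)·(20/17) = 1024/17.

1024/17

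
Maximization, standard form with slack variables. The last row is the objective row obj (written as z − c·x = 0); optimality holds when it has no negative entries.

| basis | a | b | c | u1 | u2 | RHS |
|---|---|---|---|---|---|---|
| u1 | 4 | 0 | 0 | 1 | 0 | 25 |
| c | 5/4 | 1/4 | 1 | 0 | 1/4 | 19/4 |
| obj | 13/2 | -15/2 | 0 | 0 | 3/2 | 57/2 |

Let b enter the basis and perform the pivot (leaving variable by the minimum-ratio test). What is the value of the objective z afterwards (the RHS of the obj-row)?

171

Ratio test on column b — row 1: entry 0 ≤ 0; row 2: (19/4)/(1/4) = 19. Minimum is 19 at row 2 (c leaves); pivot element 1/4.
Pivot on row 2; the obj-row RHS becomes 57/2 − (-15/2)·19 = 171.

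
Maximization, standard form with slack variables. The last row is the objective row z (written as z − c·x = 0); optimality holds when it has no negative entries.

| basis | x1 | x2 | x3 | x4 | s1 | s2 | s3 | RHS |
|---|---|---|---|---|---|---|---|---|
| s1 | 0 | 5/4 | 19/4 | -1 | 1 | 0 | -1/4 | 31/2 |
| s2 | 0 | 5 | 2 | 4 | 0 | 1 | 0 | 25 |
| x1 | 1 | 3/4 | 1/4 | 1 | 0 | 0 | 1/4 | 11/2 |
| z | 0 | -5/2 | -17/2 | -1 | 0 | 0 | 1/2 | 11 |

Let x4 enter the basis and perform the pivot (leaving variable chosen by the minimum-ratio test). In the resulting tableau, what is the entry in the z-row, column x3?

-33/4

Ratio test on column x4 — row 1: entry -1 ≤ 0; row 2: 25/4 = 25/4; row 3: (11/2)/1 = 11/2. Minimum is 11/2 at row 3 (x1 leaves); pivot element 1.
Divide row 3 by 1; eliminate column x4 from the other rows.
z-row update in column x3: -17/2 − (-1)·(1/4) = -33/4.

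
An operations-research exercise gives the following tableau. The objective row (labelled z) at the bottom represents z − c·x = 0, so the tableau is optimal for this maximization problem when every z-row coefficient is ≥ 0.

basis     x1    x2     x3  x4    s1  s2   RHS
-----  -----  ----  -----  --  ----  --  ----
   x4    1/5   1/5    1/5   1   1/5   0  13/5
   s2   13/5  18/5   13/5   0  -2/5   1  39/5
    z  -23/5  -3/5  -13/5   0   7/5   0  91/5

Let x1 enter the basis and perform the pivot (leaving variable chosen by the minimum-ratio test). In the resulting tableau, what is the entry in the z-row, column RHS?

32

Ratio test on column x1 — row 1: (13/5)/(1/5) = 13; row 2: (39/5)/(13/5) = 3. Minimum is 3 at row 2 (s2 leaves); pivot element 13/5.
Divide row 2 by 13/5; eliminate column x1 from the other rows.
z-row update in column RHS: 91/5 − (-23/5)·3 = 32.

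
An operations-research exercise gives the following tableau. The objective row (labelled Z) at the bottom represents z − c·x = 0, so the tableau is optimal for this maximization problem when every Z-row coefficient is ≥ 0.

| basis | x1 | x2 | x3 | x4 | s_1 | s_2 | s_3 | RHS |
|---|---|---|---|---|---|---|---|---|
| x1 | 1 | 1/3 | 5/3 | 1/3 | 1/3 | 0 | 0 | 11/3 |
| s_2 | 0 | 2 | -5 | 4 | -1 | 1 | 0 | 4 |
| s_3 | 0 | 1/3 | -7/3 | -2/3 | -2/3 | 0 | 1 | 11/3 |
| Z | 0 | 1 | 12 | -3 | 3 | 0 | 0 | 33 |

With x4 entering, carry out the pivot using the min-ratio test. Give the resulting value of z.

36

Ratio test on column x4 — row 1: (11/3)/(1/3) = 11; row 2: 4/4 = 1; row 3: entry -2/3 ≤ 0. Minimum is 1 at row 2 (s_2 leaves); pivot element 4.
Pivot on row 2; the Z-row RHS becomes 33 − (-3)·1 = 36.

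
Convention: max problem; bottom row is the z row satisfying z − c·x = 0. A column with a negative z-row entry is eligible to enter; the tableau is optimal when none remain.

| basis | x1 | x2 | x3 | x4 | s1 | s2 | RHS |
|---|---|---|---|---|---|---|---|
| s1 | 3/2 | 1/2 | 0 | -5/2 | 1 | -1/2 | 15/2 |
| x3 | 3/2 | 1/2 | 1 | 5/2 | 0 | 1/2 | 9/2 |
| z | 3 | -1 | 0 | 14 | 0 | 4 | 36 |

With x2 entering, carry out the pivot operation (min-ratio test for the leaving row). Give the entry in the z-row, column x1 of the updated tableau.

6

Ratio test on column x2 — row 1: (15/2)/(1/2) = 15; row 2: (9/2)/(1/2) = 9. Minimum is 9 at row 2 (x3 leaves); pivot element 1/2.
Divide row 2 by 1/2; eliminate column x2 from the other rows.
z-row update in column x1: 3 − (-1)·3 = 6.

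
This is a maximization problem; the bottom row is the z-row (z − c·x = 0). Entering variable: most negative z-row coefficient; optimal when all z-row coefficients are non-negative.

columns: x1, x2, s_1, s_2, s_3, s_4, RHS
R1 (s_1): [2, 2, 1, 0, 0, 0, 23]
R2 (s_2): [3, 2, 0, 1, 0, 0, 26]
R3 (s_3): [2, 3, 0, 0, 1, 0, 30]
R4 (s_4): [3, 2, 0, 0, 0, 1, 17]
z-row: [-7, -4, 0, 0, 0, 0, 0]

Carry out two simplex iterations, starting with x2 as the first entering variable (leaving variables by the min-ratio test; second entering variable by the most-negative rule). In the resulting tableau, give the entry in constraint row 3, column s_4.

Ratio test on column x2 — row 1: 23/2 = 23/2; row 2: 26/2 = 13; row 3: 30/3 = 10; row 4: 17/2 = 17/2. Minimum is 17/2 at row 4 (s_4 leaves); pivot element 2.
Divide row 4 by 2; eliminate column x2 from the other rows.
Second iteration: most negative z-row entry is -1 in column x1, so x1 enters.
Ratio test on column x1 — row 1: entry -1 ≤ 0; row 2: entry 0 ≤ 0; row 3: entry -5/2 ≤ 0; row 4: (17/2)/(3/2) = 17/3. Minimum is 17/3 at row 4 (x2 leaves); pivot element 3/2.
Divide row 4 by 3/2; eliminate column x1 from the other rows.
After both pivots, the entry at constraint row 3, column s_4 is -2/3.

-2/3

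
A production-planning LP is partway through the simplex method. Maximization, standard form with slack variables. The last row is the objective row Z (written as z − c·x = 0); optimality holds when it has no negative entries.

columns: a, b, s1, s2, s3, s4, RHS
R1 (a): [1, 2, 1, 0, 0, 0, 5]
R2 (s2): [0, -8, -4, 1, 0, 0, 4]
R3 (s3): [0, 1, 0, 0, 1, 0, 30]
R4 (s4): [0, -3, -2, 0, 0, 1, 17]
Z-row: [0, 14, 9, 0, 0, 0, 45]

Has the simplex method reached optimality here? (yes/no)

yes

Every Z-row coefficient is ≥ 0, so the tableau is optimal.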